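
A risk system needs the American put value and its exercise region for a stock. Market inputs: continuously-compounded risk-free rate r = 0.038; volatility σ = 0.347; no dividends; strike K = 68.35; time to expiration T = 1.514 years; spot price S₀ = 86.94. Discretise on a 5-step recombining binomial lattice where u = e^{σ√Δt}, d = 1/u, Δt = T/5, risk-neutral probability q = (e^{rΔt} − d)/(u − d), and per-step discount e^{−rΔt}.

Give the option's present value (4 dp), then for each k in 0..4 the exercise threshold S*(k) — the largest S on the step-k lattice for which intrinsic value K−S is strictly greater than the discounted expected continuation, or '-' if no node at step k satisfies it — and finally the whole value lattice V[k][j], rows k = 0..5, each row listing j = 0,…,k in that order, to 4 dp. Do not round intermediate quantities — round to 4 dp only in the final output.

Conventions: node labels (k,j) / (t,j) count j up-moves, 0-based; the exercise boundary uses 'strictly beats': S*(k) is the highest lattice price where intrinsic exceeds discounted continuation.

Δt=0.30280  u=1.21039  d=0.82618  q=0.48253  discount=0.98856
step 5 (expiry): payoffs max(K−S,0) = 34.8852 19.3224 0.0000 0.0000 0.0000 0.0000
step 4: (k=4,j=0): S=40.5056, K−S=27.8444, hold=27.0625 ⇒ V=27.8444 exercise | (k=4,j=1): S=59.3427, K−S=9.0073, hold=9.8844 ⇒ V=9.8844 continue | (k=4,j=2): S=86.9400, K−S=0.0000, hold=0.0000 ⇒ V=0.0000 continue | (k=4,j=3): S=127.3714, K−S=0.0000, hold=0.0000 ⇒ V=0.0000 continue | (k=4,j=4): S=186.6055, K−S=0.0000, hold=0.0000 ⇒ V=0.0000 continue  boundary S*=40.5056
step 3: (k=3,j=0): S=49.0276, K−S=19.3224, hold=18.9588 ⇒ V=19.3224 exercise | (k=3,j=1): S=71.8279, K−S=0.0000, hold=5.0564 ⇒ V=5.0564 continue | (k=3,j=2): S=105.2315, K−S=0.0000, hold=0.0000 ⇒ V=0.0000 continue | (k=3,j=3): S=154.1694, K−S=0.0000, hold=0.0000 ⇒ V=0.0000 continue  boundary S*=49.0276
step 2: (k=2,j=0): S=59.3427, K−S=9.0073, hold=12.2963 ⇒ V=12.2963 continue | (k=2,j=1): S=86.9400, K−S=0.0000, hold=2.5866 ⇒ V=2.5866 continue | (k=2,j=2): S=127.3714, K−S=0.0000, hold=0.0000 ⇒ V=0.0000 continue  boundary S*=-
step 1: (k=1,j=0): S=71.8279, K−S=0.0000, hold=7.5240 ⇒ V=7.5240 continue | (k=1,j=1): S=105.2315, K−S=0.0000, hold=1.3232 ⇒ V=1.3232 continue  boundary S*=-
step 0: (k=0,j=0): S=86.9400, K−S=0.0000, hold=4.4801 ⇒ V=4.4801 continue  boundary S*=-

price = 4.4801
boundary = - - - 49.0276 40.5056
tree:
4.4801
7.5240 1.3232
12.2963 2.5866 0.0000
19.3224 5.0564 0.0000 0.0000
27.8444 9.8844 0.0000 0.0000 0.0000
34.8852 19.3224 0.0000 0.0000 0.0000 0.0000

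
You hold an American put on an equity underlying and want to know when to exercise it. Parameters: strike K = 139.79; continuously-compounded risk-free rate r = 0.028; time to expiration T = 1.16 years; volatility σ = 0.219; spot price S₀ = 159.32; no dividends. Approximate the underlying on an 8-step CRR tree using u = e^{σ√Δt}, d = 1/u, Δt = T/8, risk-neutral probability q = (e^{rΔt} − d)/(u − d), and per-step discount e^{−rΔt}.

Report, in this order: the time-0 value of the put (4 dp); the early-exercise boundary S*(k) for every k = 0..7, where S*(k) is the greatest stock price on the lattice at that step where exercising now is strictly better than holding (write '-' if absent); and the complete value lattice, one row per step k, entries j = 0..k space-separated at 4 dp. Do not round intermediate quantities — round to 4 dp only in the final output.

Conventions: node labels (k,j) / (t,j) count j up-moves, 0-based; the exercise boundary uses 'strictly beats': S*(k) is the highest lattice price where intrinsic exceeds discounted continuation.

params: Δt=0.14500 u=1.08697 d=0.91999 q=0.50353 e^(-rΔt)=0.99595
t_8 payoffs: 58.0312 43.1920 25.6593 4.9445 0.0000 0.0000 0.0000 0.0000 0.0000
t_7: node(7,0) S=88.8692 payoff=50.9208 vs cont=50.3544 → 50.9208 [stop]  node(7,1) S=104.9990 payoff=34.7910 vs cont=34.2246 → 34.7910 [stop]  node(7,2) S=124.0564 payoff=15.7336 vs cont=15.1672 → 15.7336 [stop]  node(7,3) S=146.5728 payoff=0.0000 vs cont=2.4449 → 2.4449 [wait]  node(7,4) S=173.1758 payoff=0.0000 vs cont=0.0000 → 0.0000 [wait]  node(7,5) S=204.6074 payoff=0.0000 vs cont=0.0000 → 0.0000 [wait]  node(7,6) S=241.7438 payoff=0.0000 vs cont=0.0000 → 0.0000 [wait]  node(7,7) S=285.6204 payoff=0.0000 vs cont=0.0000 → 0.0000 [wait]  ⇒ S*(7)=124.0564
t_6: node(6,0) S=96.5980 payoff=43.1920 vs cont=42.6256 → 43.1920 [stop]  node(6,1) S=114.1307 payoff=25.6593 vs cont=25.0929 → 25.6593 [stop]  node(6,2) S=134.8455 payoff=4.9445 vs cont=9.0057 → 9.0057 [wait]  node(6,3) S=159.3200 payoff=0.0000 vs cont=1.2089 → 1.2089 [wait]  node(6,4) S=188.2367 payoff=0.0000 vs cont=0.0000 → 0.0000 [wait]  node(6,5) S=222.4018 payoff=0.0000 vs cont=0.0000 → 0.0000 [wait]  node(6,6) S=262.7679 payoff=0.0000 vs cont=0.0000 → 0.0000 [wait]  ⇒ S*(6)=114.1307
t_5: node(5,0) S=104.9990 payoff=34.7910 vs cont=34.2246 → 34.7910 [stop]  node(5,1) S=124.0564 payoff=15.7336 vs cont=17.2038 → 17.2038 [wait]  node(5,2) S=146.5728 payoff=0.0000 vs cont=5.0592 → 5.0592 [wait]  node(5,3) S=173.1758 payoff=0.0000 vs cont=0.5978 → 0.5978 [wait]  node(5,4) S=204.6074 payoff=0.0000 vs cont=0.0000 → 0.0000 [wait]  node(5,5) S=241.7438 payoff=0.0000 vs cont=0.0000 → 0.0000 [wait]  ⇒ S*(5)=104.9990
t_4: node(4,0) S=114.1307 payoff=25.6593 vs cont=25.8302 → 25.8302 [wait]  node(4,1) S=134.8455 payoff=4.9445 vs cont=11.0437 → 11.0437 [wait]  node(4,2) S=159.3200 payoff=0.0000 vs cont=2.8013 → 2.8013 [wait]  node(4,3) S=188.2367 payoff=0.0000 vs cont=0.2956 → 0.2956 [wait]  node(4,4) S=222.4018 payoff=0.0000 vs cont=0.0000 → 0.0000 [wait]  ⇒ S*(4)=-
t_3: node(3,0) S=124.0564 payoff=15.7336 vs cont=18.3103 → 18.3103 [wait]  node(3,1) S=146.5728 payoff=0.0000 vs cont=6.8655 → 6.8655 [wait]  node(3,2) S=173.1758 payoff=0.0000 vs cont=1.5334 → 1.5334 [wait]  node(3,3) S=204.6074 payoff=0.0000 vs cont=0.1461 → 0.1461 [wait]  ⇒ S*(3)=-
t_2: node(2,0) S=134.8455 payoff=4.9445 vs cont=12.4967 → 12.4967 [wait]  node(2,1) S=159.3200 payoff=0.0000 vs cont=4.1637 → 4.1637 [wait]  node(2,2) S=188.2367 payoff=0.0000 vs cont=0.8315 → 0.8315 [wait]  ⇒ S*(2)=-
t_1: node(1,0) S=146.5728 payoff=0.0000 vs cont=8.2672 → 8.2672 [wait]  node(1,1) S=173.1758 payoff=0.0000 vs cont=2.4758 → 2.4758 [wait]  ⇒ S*(1)=-
t_0: node(0,0) S=159.3200 payoff=0.0000 vs cont=5.3294 → 5.3294 [wait]  ⇒ S*(0)=-

price = 5.3294
boundary = - - - - - 104.9990 114.1307 124.0564
tree:
5.3294
8.2672 2.4758
12.4967 4.1637 0.8315
18.3103 6.8655 1.5334 0.1461
25.8302 11.0437 2.8013 0.2956 0.0000
34.7910 17.2038 5.0592 0.5978 0.0000 0.0000
43.1920 25.6593 9.0057 1.2089 0.0000 0.0000 0.0000
50.9208 34.7910 15.7336 2.4449 0.0000 0.0000 0.0000 0.0000
58.0312 43.1920 25.6593 4.9445 0.0000 0.0000 0.0000 0.0000 0.0000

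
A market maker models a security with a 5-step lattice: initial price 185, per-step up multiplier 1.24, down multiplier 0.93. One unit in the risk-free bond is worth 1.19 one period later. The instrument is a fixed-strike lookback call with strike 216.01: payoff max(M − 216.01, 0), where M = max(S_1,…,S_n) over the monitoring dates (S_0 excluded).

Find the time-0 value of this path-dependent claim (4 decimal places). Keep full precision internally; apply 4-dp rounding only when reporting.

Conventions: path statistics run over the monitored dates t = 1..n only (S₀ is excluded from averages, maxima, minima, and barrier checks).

price = 96.5365

Under the martingale measure an up-move has probability p* = 0.8387; value the claim as the probability-weighted average of per-path payoffs, discounted 5 periods at R = 1.19.
Enumerate all 2^5 = 32 price paths (U = up ×1.24, D = down ×0.93); each path with k up-moves has probability p*^k·(1−p*)^(5−k).
DDDDD: M=172.0500, payoff=0.0000, prob=0.000109
UDDDD: M=229.4000, payoff=13.3900, prob=0.000568
DUDDD: M=213.3420, payoff=0.0000, prob=0.000568
UUDDD: M=284.4560, payoff=68.4460, prob=0.002952
DDUDD: M=198.4081, payoff=0.0000, prob=0.000568
UDUDD: M=264.5441, payoff=48.5341, prob=0.002952
DUUDD: M=264.5441, payoff=48.5341, prob=0.002952
UUUDD: M=352.7254, payoff=136.7154, prob=0.015348
DDDUD: M=184.5195, payoff=0.0000, prob=0.000568
UDDUD: M=246.0260, payoff=30.0160, prob=0.002952
DUDUD: M=246.0260, payoff=30.0160, prob=0.002952
UUDUD: M=328.0347, payoff=112.0247, prob=0.015348
DDUUD: M=246.0260, payoff=30.0160, prob=0.002952
UDUUD: M=328.0347, payoff=112.0247, prob=0.015348
DUUUD: M=328.0347, payoff=112.0247, prob=0.015348
UUUUD: M=437.3795, payoff=221.3695, prob=0.079810
DDDDU: M=172.0500, payoff=0.0000, prob=0.000568
UDDDU: M=229.4000, payoff=13.3900, prob=0.002952
DUDDU: M=228.8042, payoff=12.7942, prob=0.002952
UUDDU: M=305.0722, payoff=89.0622, prob=0.015348
DDUDU: M=228.8042, payoff=12.7942, prob=0.002952
UDUDU: M=305.0722, payoff=89.0622, prob=0.015348
DUUDU: M=305.0722, payoff=89.0622, prob=0.015348
UUUDU: M=406.7630, payoff=190.7530, prob=0.079810
DDDUU: M=228.8042, payoff=12.7942, prob=0.002952
UDDUU: M=305.0722, payoff=89.0622, prob=0.015348
DUDUU: M=305.0722, payoff=89.0622, prob=0.015348
UUDUU: M=406.7630, payoff=190.7530, prob=0.079810
DDUUU: M=305.0722, payoff=89.0622, prob=0.015348
UDUUU: M=406.7630, payoff=190.7530, prob=0.079810
DUUUU: M=406.7630, payoff=190.7530, prob=0.079810
UUUUU: M=542.3506, payoff=326.3406, prob=0.415010
Price = Σ prob·payoff / R^5 = 230.370227 / 2.386354 = 96.5365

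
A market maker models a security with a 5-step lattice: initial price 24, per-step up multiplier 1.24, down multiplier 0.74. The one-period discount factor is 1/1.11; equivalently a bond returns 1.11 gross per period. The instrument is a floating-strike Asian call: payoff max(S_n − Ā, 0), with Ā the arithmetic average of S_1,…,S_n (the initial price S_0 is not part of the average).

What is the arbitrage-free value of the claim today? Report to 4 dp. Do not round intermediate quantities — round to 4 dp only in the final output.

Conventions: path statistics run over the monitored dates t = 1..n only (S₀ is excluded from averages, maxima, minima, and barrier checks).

With p* = (R−d)/(u−d) = 0.7400, sum probability × payoff across the paths and divide by R^5.
Enumerate all 2^5 = 32 price paths (U = up ×1.24, D = down ×0.74); each path with k up-moves has probability p*^k·(1−p*)^(5−k).
DDDDD: Ā=10.6300, payoff=0.0000, prob=0.001188
UDDDD: Ā=17.8125, payoff=0.0000, prob=0.003382
DUDDD: Ā=15.4125, payoff=0.0000, prob=0.003382
UUDDD: Ā=25.8263, payoff=0.0000, prob=0.009625
DDUDD: Ā=13.6365, payoff=0.0000, prob=0.003382
UDUDD: Ā=22.8503, payoff=0.0000, prob=0.009625
DUUDD: Ā=20.4503, payoff=0.0000, prob=0.009625
UUUDD: Ā=34.2681, payoff=0.0000, prob=0.027393
DDDUD: Ā=12.3222, payoff=0.0000, prob=0.003382
UDDUD: Ā=20.6481, payoff=0.0000, prob=0.009625
DUDUD: Ā=18.2481, payoff=0.0000, prob=0.009625
UUDUD: Ā=30.5779, payoff=0.0000, prob=0.027393
DDUUD: Ā=16.4721, payoff=0.0000, prob=0.009625
UDUUD: Ā=27.6019, payoff=0.0000, prob=0.027393
DUUUD: Ā=25.2019, payoff=0.0000, prob=0.027393
UUUUD: Ā=42.2302, payoff=0.0000, prob=0.077965
DDDDU: Ā=11.3497, payoff=0.0000, prob=0.003382
UDDDU: Ā=19.0184, payoff=0.0000, prob=0.009625
DUDDU: Ā=16.6184, payoff=0.0000, prob=0.009625
UUDDU: Ā=27.8471, payoff=0.0000, prob=0.027393
DDUDU: Ā=14.8424, payoff=0.1113, prob=0.009625
UDUDU: Ā=24.8711, payoff=0.1865, prob=0.027393
DUUDU: Ā=22.4711, payoff=2.5865, prob=0.027393
UUUDU: Ā=37.6543, payoff=4.3341, prob=0.077965
DDDUU: Ā=13.5282, payoff=1.4255, prob=0.009625
UDDUU: Ā=22.6689, payoff=2.3887, prob=0.027393
DUDUU: Ā=20.2689, payoff=4.7887, prob=0.027393
UUDUU: Ā=33.9641, payoff=8.0244, prob=0.077965
DDUUU: Ā=18.4929, payoff=6.5647, prob=0.027393
UDUUU: Ā=30.9881, payoff=11.0004, prob=0.077965
DUUUU: Ā=28.5881, payoff=13.4004, prob=0.077965
UUUUU: Ā=47.9043, payoff=22.4547, prob=0.221901
Price = Σ prob·payoff / R^5 = 8.315852 / 1.685058 = 4.9351

price = 4.9351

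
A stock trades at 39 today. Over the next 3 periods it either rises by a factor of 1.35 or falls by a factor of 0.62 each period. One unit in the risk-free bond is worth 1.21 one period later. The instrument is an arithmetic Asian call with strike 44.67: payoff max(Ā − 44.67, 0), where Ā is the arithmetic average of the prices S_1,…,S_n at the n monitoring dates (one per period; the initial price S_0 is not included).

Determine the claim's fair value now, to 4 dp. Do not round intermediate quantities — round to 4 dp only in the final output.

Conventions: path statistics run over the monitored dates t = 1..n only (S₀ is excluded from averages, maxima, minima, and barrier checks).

With p* = (R−d)/(u−d) = 0.8082, sum probability × payoff across the paths and divide by R^3.
Enumerate all 2^3 = 8 price paths (U = up ×1.35, D = down ×0.62); each path with k up-moves has probability p*^k·(1−p*)^(3−k).
DDD: Ā=16.1555, payoff=0.0000, prob=0.007054
UDD: Ā=35.1772, payoff=0.0000, prob=0.029726
DUD: Ā=25.6872, payoff=0.0000, prob=0.029726
UUD: Ā=55.9318, payoff=11.2619, prob=0.125275
DDU: Ā=19.8034, payoff=0.0000, prob=0.029726
UDU: Ā=43.1204, payoff=0.0000, prob=0.125275
DUU: Ā=33.6303, payoff=0.0000, prob=0.125275
UUU: Ā=73.2274, payoff=28.5574, prob=0.527944
Price = Σ prob·payoff / R^3 = 16.487506 / 1.771561 = 9.3068

price = 9.3068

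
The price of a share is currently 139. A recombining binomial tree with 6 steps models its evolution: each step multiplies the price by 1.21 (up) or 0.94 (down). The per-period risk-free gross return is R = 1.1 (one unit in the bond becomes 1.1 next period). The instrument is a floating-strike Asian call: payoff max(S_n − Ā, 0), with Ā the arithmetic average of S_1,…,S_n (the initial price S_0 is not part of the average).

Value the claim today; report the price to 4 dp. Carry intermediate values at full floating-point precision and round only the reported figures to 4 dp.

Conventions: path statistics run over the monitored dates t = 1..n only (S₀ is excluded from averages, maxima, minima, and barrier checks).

price = 28.5325

Set p* = 0.5926 (from d < R < u); the path-dependent value is the discounted p*-expectation over all price paths.
Enumerate all 2^6 = 64 price paths (U = up ×1.21, D = down ×0.94); each path with k up-moves has probability p*^k·(1−p*)^(6−k).
DDDDDD: Ā=112.5600, payoff=0.0000, prob=0.004573
UDDDDD: Ā=144.8911, payoff=0.0000, prob=0.006651
DUDDDD: Ā=138.6361, payoff=0.0000, prob=0.006651
UUDDDD: Ā=178.4571, payoff=0.0000, prob=0.009674
DDUDDD: Ā=132.7564, payoff=0.0000, prob=0.006651
UDUDDD: Ā=170.8886, payoff=0.0000, prob=0.009674
DUUDDD: Ā=164.6336, payoff=0.0000, prob=0.009674
UUUDDD: Ā=211.9219, payoff=0.0000, prob=0.014072
DDDUDD: Ā=127.2295, payoff=0.0000, prob=0.006651
UDDUDD: Ā=163.7741, payoff=0.0000, prob=0.009674
DUDUDD: Ā=157.5191, payoff=1.3710, prob=0.009674
UUDUDD: Ā=202.7640, payoff=1.7648, prob=0.014072
DDUUDD: Ā=151.6394, payoff=7.2507, prob=0.009674
UDUUDD: Ā=195.1954, payoff=9.3334, prob=0.014072
DUUUDD: Ā=188.9404, payoff=15.5884, prob=0.014072
UUUUDD: Ā=243.2106, payoff=20.0659, prob=0.020468
DDDDUD: Ā=122.0342, payoff=1.4011, prob=0.006651
UDDDUD: Ā=157.0866, payoff=1.8036, prob=0.009674
DUDDUD: Ā=150.8316, payoff=8.0586, prob=0.009674
UUDDUD: Ā=194.1555, payoff=10.3733, prob=0.014072
DDUDUD: Ā=144.9519, payoff=13.9383, prob=0.009674
UDUDUD: Ā=186.5870, payoff=17.9418, prob=0.014072
DUUDUD: Ā=180.3320, payoff=24.1968, prob=0.014072
UUUDUD: Ā=232.1295, payoff=31.1470, prob=0.020468
DDDUUD: Ā=139.4250, payoff=19.4652, prob=0.009674
UDDUUD: Ā=179.4725, payoff=25.0563, prob=0.014072
DUDUUD: Ā=173.2175, payoff=31.3113, prob=0.014072
UUDUUD: Ā=222.9715, payoff=40.3049, prob=0.020468
DDUUUD: Ā=167.3378, payoff=37.1910, prob=0.014072
UDUUUD: Ā=215.4030, payoff=47.8735, prob=0.020468
DUUUUD: Ā=209.1480, payoff=54.1285, prob=0.020468
UUUUUD: Ā=269.2224, payoff=69.6760, prob=0.029772
DDDDDU: Ā=117.1506, payoff=6.2847, prob=0.006651
UDDDDU: Ā=150.8003, payoff=8.0899, prob=0.009674
DUDDDU: Ā=144.5453, payoff=14.3449, prob=0.009674
UUDDDU: Ā=186.0636, payoff=18.4652, prob=0.014072
DDUDDU: Ā=138.6656, payoff=20.2246, prob=0.009674
UDUDDU: Ā=178.4950, payoff=26.0338, prob=0.014072
DUUDDU: Ā=172.2400, payoff=32.2888, prob=0.014072
UUUDDU: Ā=221.7132, payoff=41.5632, prob=0.020468
DDDUDU: Ā=133.1386, payoff=25.7515, prob=0.009674
UDDUDU: Ā=171.3806, payoff=33.1482, prob=0.014072
DUDUDU: Ā=165.1256, payoff=39.4032, prob=0.014072
UUDUDU: Ā=212.5553, payoff=50.7212, prob=0.020468
DDUUDU: Ā=159.2459, payoff=45.2829, prob=0.014072
UDUUDU: Ā=204.9867, payoff=58.2897, prob=0.020468
DUUUDU: Ā=198.7317, payoff=64.5447, prob=0.020468
UUUUDU: Ā=255.8142, payoff=83.0842, prob=0.029772
DDDDUU: Ā=127.9433, payoff=30.9468, prob=0.009674
UDDDUU: Ā=164.6930, payoff=39.8358, prob=0.014072
DUDDUU: Ā=158.4380, payoff=46.0908, prob=0.014072
UUDDUU: Ā=203.9468, payoff=59.3296, prob=0.020468
DDUDUU: Ā=152.5583, payoff=51.9705, prob=0.014072
UDUDUU: Ā=196.3783, payoff=66.8982, prob=0.020468
DUUDUU: Ā=190.1233, payoff=73.1532, prob=0.020468
UUUDUU: Ā=244.7331, payoff=94.1653, prob=0.029772
DDDUUU: Ā=147.0314, payoff=57.4974, prob=0.014072
UDDUUU: Ā=189.2638, payoff=74.0126, prob=0.020468
DUDUUU: Ā=183.0088, payoff=80.2676, prob=0.020468
UUDUUU: Ā=235.5752, payoff=103.3232, prob=0.029772
DDUUUU: Ā=177.1291, payoff=86.1473, prob=0.020468
UDUUUU: Ā=228.0066, payoff=110.8918, prob=0.029772
DUUUUU: Ā=221.7516, payoff=117.1468, prob=0.029772
UUUUUU: Ā=285.4462, payoff=150.7953, prob=0.043305
Price = Σ prob·payoff / R^6 = 50.547010 / 1.771561 = 28.5325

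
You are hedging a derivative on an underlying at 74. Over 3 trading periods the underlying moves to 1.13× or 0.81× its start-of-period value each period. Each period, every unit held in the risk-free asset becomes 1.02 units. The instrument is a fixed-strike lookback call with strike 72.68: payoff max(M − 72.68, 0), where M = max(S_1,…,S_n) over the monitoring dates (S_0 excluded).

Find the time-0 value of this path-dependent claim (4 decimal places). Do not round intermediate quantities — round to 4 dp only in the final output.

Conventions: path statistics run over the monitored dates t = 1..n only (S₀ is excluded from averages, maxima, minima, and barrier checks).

price = 14.9864

Risk-neutral up-probability p* = (R−d)/(u−d) = (1.02−0.81)/(1.13−0.81) = 0.6562; the claim prices as the p*-weighted sum of path payoffs discounted by R^3.
Enumerate all 2^3 = 8 price paths (U = up ×1.13, D = down ×0.81); each path with k up-moves has probability p*^k·(1−p*)^(3−k).
DDD: M=59.9400, payoff=0.0000, prob=0.040619
UDD: M=83.6200, payoff=10.9400, prob=0.077545
DUD: M=67.7322, payoff=0.0000, prob=0.077545
UUD: M=94.4906, payoff=21.8106, prob=0.148041
DDU: M=59.9400, payoff=0.0000, prob=0.077545
UDU: M=83.6200, payoff=10.9400, prob=0.148041
DUU: M=76.5374, payoff=3.8574, prob=0.148041
UUU: M=106.7744, payoff=34.0944, prob=0.282623
Price = Σ prob·payoff / R^3 = 15.903684 / 1.061208 = 14.9864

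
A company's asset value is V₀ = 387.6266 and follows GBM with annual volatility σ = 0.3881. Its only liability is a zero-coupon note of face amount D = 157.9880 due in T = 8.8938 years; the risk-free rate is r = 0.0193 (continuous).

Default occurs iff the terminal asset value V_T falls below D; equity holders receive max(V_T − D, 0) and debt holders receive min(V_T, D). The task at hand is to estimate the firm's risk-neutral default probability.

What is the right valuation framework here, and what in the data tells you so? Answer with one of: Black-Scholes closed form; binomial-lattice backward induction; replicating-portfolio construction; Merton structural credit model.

Key observation: a levered firm with one bullet debt due at 8.8938 years is the canonical structural-credit setup: equity is a call on the firm's assets struck at the face value.

framework: Merton structural credit model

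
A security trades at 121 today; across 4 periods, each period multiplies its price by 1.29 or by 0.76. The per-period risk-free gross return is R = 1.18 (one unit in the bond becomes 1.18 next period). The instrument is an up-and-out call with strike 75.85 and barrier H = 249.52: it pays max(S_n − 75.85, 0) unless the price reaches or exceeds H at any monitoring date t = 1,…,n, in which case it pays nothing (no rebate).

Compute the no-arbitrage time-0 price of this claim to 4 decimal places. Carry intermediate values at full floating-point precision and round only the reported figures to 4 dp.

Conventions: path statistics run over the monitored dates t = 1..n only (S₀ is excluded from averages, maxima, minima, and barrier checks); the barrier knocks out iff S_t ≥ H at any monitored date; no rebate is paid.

price = 22.8142

No-arbitrage gives p* = (R−d)/(u−d) = 0.7925: enumerate every path, weight its payoff by its p*-probability, and discount by R^4.
Enumerate all 2^4 = 16 price paths (U = up ×1.29, D = down ×0.76); each path with k up-moves has probability p*^k·(1−p*)^(4−k).
DDDD: M=91.9600, payoff=0.0000, prob=0.001856
UDDD: M=156.0900, payoff=0.0000, prob=0.007085
DUDD: M=118.6284, payoff=0.0000, prob=0.007085
UUDD: M=201.3561, payoff=40.4533, prob=0.027051
DDUD: M=91.9600, payoff=0.0000, prob=0.007085
UDUD: M=156.0900, payoff=40.4533, prob=0.027051
DUUD: M=153.0306, payoff=40.4533, prob=0.027051
UUUD: M=259.7494, payoff=0.0000, prob=0.103285
DDDU: M=91.9600, payoff=0.0000, prob=0.007085
UDDU: M=156.0900, payoff=40.4533, prob=0.027051
DUDU: M=118.6284, payoff=40.4533, prob=0.027051
UUDU: M=201.3561, payoff=121.5595, prob=0.103285
DDUU: M=116.3033, payoff=40.4533, prob=0.027051
UDUU: M=197.4095, payoff=121.5595, prob=0.103285
DUUU: M=197.4095, payoff=121.5595, prob=0.103285
UUUU: M=335.0767, payoff=0.0000, prob=0.394361
Price = Σ prob·payoff / R^4 = 44.231577 / 1.938778 = 22.8142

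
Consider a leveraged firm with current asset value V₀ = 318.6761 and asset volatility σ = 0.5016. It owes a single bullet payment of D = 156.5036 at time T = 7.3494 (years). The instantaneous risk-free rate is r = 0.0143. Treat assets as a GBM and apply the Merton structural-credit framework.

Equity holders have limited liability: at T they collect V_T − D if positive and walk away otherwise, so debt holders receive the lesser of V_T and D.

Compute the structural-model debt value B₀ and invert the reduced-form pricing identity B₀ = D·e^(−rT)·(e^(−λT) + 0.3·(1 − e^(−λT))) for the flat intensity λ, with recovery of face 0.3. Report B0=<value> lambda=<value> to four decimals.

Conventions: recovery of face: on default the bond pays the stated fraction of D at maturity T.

With assets at 318.6761 and a single debt payment of 156.5036 at 7.3494 years:
d₁ = [ln(V₀/D) + (r + σ²/2)T] / (σ√T)
   = [ln(318.6761/156.5036) + (0.0143 + 0.5·0.5016²)·7.3494] / (0.5016·√7.3494)
   = [0.711096 + 1.029660] / 1.359826 = 1.280131
d₂ = d₁ − σ√T = 1.280131 − 1.359826 = -0.079695
N(d₁) = 0.899751,  N(d₂) = 0.468240,  e^(−rT) = 0.900238
E₀ = V₀·N(d₁) − D·e^(−rT)·N(d₂)
   = 318.6761·0.899751 − 156.5036·0.900238·0.468240 = 220.758462
B₀ = V₀ − E₀ = 318.6761 − 220.758462 = 97.917638
e^(−λT) = (B₀·e^(rT)/D − 0.3)/(1 − 0.3) = (97.9176·1.110818/156.5036 − 0.3)/0.7 = 0.56427296
λ = −ln(0.56427296)/7.3494 = 0.077859

B0=97.9176 lambda=0.0779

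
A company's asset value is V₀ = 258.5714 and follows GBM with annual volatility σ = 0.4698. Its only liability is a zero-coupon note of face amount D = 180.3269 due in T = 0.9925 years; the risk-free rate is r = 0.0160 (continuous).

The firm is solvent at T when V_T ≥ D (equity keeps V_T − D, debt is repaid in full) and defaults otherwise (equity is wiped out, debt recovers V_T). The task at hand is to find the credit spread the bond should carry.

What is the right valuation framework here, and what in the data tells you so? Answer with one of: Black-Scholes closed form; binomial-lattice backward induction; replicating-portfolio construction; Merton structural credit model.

Key observation: the question is about default risk generated by asset-value dynamics against a debt face of 180.3269 — the structural framework prices exactly that.

framework: Merton structural credit model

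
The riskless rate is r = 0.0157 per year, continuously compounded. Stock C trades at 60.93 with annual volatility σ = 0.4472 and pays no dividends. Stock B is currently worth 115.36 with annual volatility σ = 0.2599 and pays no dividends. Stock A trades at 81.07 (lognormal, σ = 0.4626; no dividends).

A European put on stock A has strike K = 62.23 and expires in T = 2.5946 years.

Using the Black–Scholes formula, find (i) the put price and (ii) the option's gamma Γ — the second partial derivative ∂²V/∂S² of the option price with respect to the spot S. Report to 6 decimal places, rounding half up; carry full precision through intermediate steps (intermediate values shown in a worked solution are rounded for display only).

σ√T = 0.4626·√2.5946 = 0.745145
d₁ = (ln(S/K) + (r+σ²/2)T) / (σ√T) = (ln(81.07/62.23) + (0.0157+0.4626²/2)·2.5946) / 0.745145 = (0.264476 + 0.318356) / 0.745145 = 0.782172
d₂ = d₁ − σ√T = 0.782172 − 0.745145 = 0.037027
e^{−rT} = 0.960083
N(−d₁) = 0.217057,  N(−d₂) = 0.485232
Put price V = K·e^{−rT}·N(−d₂) − S·N(−d₁) = 28.990650 − 17.596791 = 11.393859
φ(d₁) = (1/√(2π))·e^{−d₁²/2} = 0.293806
Γ = φ(d₁) / (S·σ·√T) = 0.004864

price = 11.393859
Γ = 0.004864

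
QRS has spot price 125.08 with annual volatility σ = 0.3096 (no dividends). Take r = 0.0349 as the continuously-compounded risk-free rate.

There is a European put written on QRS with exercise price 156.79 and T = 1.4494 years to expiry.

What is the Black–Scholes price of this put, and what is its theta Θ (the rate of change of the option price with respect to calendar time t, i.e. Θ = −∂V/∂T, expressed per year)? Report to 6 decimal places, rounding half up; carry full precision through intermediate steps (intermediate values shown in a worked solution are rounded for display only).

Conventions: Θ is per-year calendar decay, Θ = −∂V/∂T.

price = 34.422637
Θ = -2.290077

σ√T = 0.3096·√1.4494 = 0.372731
d₁ = (ln(S/K) + (r+σ²/2)T) / (σ√T) = (ln(125.08/156.79) + (0.0349+0.3096²/2)·1.4494) / 0.372731 = (-0.225954 + 0.120048) / 0.372731 = -0.284135
d₂ = d₁ − σ√T = -0.284135 − 0.372731 = -0.656865
e^{−rT} = 0.950674
N(−d₁) = 0.611846,  N(−d₂) = 0.744366
Put price V = K·e^{−rT}·N(−d₂) − S·N(−d₁) = 110.952384 − 76.529747 = 34.422637
φ(d₁) = (1/√(2π))·e^{−d₁²/2} = 0.383159
Θ = −S·φ(d₁)·σ/(2√T) + r·K·e^{−rT}·N(−d₂) = −6.162316 + 3.872238 = -2.290077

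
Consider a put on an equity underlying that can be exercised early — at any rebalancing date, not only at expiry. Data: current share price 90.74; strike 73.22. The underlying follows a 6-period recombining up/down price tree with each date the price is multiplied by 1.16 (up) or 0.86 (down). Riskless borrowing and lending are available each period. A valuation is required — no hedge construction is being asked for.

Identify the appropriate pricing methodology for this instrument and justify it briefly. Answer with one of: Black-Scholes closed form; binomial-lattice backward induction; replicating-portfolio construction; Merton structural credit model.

Key observation: early exercise of the strike-73.22 put must be checked at each of the 6 dates (spot 90.74), which forces a node-by-node comparison of intrinsic and continuation value backward from expiry.

framework: binomial-lattice backward induction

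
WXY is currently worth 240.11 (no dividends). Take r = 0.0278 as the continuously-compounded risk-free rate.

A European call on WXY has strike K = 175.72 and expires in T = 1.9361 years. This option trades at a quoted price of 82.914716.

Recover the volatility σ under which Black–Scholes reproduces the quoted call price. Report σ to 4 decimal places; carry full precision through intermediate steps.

sigma = 0.3092

At σ = 0.3092 the Black–Scholes value reproduces the quote:
σ√T = 0.3092·√1.9361 = 0.430233
d₁ = (ln(S/K) + (r+σ²/2)T) / (σ√T) = (ln(240.11/175.72) + (0.0278+0.3092²/2)·1.9361) / 0.430233 = (0.312205 + 0.146374) / 0.430233 = 1.065886
d₂ = d₁ − σ√T = 1.065886 − 0.430233 = 0.635653
e^{−rT} = 0.947599
N(d₁) = 0.856762,  N(d₂) = 0.737499
V = S·N(d₁) − K·e^{−rT}·N(d₂) = 205.717224 − 122.802508 = 82.914716 (the observed quote) — the price is monotone increasing in volatility, hence this σ is the only solution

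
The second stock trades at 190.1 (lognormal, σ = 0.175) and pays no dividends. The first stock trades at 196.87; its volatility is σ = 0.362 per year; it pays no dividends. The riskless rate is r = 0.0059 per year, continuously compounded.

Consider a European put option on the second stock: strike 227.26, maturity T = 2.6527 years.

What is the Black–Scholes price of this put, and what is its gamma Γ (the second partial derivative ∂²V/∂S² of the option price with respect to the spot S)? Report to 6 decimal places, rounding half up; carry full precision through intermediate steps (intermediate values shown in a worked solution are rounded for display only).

price = 43.957160
Γ = 0.006716

σ√T = 0.175·√2.6527 = 0.285024
d₁ = (ln(S/K) + (r+σ²/2)T) / (σ√T) = (ln(190.1/227.26) + (0.0059+0.175²/2)·2.6527) / 0.285024 = (-0.178544 + 0.056270) / 0.285024 = -0.428995
d₂ = d₁ − σ√T = -0.428995 − 0.285024 = -0.714020
e^{−rT} = 0.984471
N(−d₁) = 0.666037,  N(−d₂) = 0.762392
Put price V = K·e^{−rT}·N(−d₂) − S·N(−d₁) = 170.570718 − 126.613557 = 43.957160
φ(d₁) = (1/√(2π))·e^{−d₁²/2} = 0.363871
Γ = φ(d₁) / (S·σ·√T) = 0.006716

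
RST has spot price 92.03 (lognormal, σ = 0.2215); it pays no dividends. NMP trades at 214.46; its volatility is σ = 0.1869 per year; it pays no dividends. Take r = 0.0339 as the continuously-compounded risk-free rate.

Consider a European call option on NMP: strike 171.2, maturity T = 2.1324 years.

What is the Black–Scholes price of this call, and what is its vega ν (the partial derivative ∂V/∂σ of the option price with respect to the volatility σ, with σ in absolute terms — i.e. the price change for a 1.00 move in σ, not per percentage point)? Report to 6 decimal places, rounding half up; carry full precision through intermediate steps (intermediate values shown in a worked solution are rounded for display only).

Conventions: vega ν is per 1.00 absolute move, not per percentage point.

σ√T = 0.1869·√2.1324 = 0.272925
d₁ = (ln(S/K) + (r+σ²/2)T) / (σ√T) = (ln(214.46/171.2) + (0.0339+0.1869²/2)·2.1324) / 0.272925 = (0.225291 + 0.109532) / 0.272925 = 1.226795
d₂ = d₁ − σ√T = 1.226795 − 0.272925 = 0.953870
e^{−rT} = 0.930263
N(d₁) = 0.890050,  N(d₂) = 0.829925
Call price V = S·N(d₁) − K·e^{−rT}·N(d₂) = 190.880153 − 132.174679 = 58.705474
φ(d₁) = (1/√(2π))·e^{−d₁²/2} = 0.187974
ν = S·φ(d₁)·√T = 58.867903

price = 58.705474
ν = 58.867903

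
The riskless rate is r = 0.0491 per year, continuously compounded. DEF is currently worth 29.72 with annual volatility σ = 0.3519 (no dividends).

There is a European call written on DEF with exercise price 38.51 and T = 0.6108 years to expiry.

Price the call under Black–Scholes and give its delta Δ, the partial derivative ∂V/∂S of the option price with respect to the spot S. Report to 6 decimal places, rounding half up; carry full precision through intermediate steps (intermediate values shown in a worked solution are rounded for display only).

σ√T = 0.3519·√0.6108 = 0.275023
d₁ = (ln(S/K) + (r+σ²/2)T) / (σ√T) = (ln(29.72/38.51) + (0.0491+0.3519²/2)·0.6108) / 0.275023 = (-0.259098 + 0.067809) / 0.275023 = -0.695537
d₂ = d₁ − σ√T = -0.695537 − 0.275023 = -0.970560
e^{−rT} = 0.970455
N(d₁) = 0.243359,  N(d₂) = 0.165884
Call price V = S·N(d₁) − K·e^{−rT}·N(d₂) = 7.232639 − 6.199441 = 1.033198
Δ = N(d₁) = 0.243359

price = 1.033198
Δ = 0.243359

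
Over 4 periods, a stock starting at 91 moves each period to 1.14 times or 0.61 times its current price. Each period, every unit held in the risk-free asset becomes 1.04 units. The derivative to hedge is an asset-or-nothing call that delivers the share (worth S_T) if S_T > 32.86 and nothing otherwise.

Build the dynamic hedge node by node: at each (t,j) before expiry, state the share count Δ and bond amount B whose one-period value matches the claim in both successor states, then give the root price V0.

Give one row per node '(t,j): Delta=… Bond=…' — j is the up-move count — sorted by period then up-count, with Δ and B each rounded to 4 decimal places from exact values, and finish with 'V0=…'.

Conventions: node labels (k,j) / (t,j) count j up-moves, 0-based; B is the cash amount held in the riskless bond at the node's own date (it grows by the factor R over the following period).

Since d<R<u, set p* = (R−d)/(u−d) = 0.8113; price each node as the discounted p*-expectation of its children.
Expiry values: V(4,0)=0.0000, V(4,1)=0.0000, V(4,2)=44.0059, V(4,3)=82.2405, V(4,4)=153.6954
(3,0): S=20.6553. Δ = (V_up−V_dn)/(S_up−S_dn) = (0.0000−0.0000)/(23.5470−12.5997) = 0.0000. V = [p*·0.0000 + (1−p*)·0.0000]/1.04 = 0.0000. B = V − Δ·S = 0.0000.
(3,1): S=38.6017. Δ = (V_up−V_dn)/(S_up−S_dn) = (44.0059−0.0000)/(44.0059−23.5470) = 2.1509. V = [p*·44.0059 + (1−p*)·0.0000]/1.04 = 34.3297. B = V − Δ·S = -48.7003.
(3,2): S=72.1408. Δ = (V_up−V_dn)/(S_up−S_dn) = (82.2405−44.0059)/(82.2405−44.0059) = 1.0000. V = [p*·82.2405 + (1−p*)·44.0059]/1.04 = 72.1408. B = V − Δ·S = 0.0000.
(3,3): S=134.8205. Δ = (V_up−V_dn)/(S_up−S_dn) = (153.6954−82.2405)/(153.6954−82.2405) = 1.0000. V = [p*·153.6954 + (1−p*)·82.2405]/1.04 = 134.8205. B = V − Δ·S = 0.0000.
(2,0): S=33.8611. Δ = (V_up−V_dn)/(S_up−S_dn) = (34.3297−0.0000)/(38.6017−20.6553) = 1.9129. V = [p*·34.3297 + (1−p*)·0.0000]/1.04 = 26.7812. B = V − Δ·S = -37.9919.
(2,1): S=63.2814. Δ = (V_up−V_dn)/(S_up−S_dn) = (72.1408−34.3297)/(72.1408−38.6017) = 1.1274. V = [p*·72.1408 + (1−p*)·34.3297]/1.04 = 62.5064. B = V − Δ·S = -8.8353.
(2,2): S=118.2636. Δ = (V_up−V_dn)/(S_up−S_dn) = (134.8205−72.1408)/(134.8205−72.1408) = 1.0000. V = [p*·134.8205 + (1−p*)·72.1408]/1.04 = 118.2636. B = V − Δ·S = 0.0000.
(1,0): S=55.5100. Δ = (V_up−V_dn)/(S_up−S_dn) = (62.5064−26.7812)/(63.2814−33.8611) = 1.2143. V = [p*·62.5064 + (1−p*)·26.7812]/1.04 = 53.6209. B = V − Δ·S = -13.7851.
(1,1): S=103.7400. Δ = (V_up−V_dn)/(S_up−S_dn) = (118.2636−62.5064)/(118.2636−63.2814) = 1.0141. V = [p*·118.2636 + (1−p*)·62.5064]/1.04 = 103.5994. B = V − Δ·S = -1.6029.
(0,0): S=91.0000. Δ = (V_up−V_dn)/(S_up−S_dn) = (103.5994−53.6209)/(103.7400−55.5100) = 1.0363. V = [p*·103.5994 + (1−p*)·53.6209]/1.04 = 90.5476. B = V − Δ·S = -3.7514.
Verification: the root portfolio costs Δ(0,0)·S0 + B(0,0) = 90.5476, matching V0.

(0,0): Delta=1.0363 Bond=-3.7514
(1,0): Delta=1.2143 Bond=-13.7851
(1,1): Delta=1.0141 Bond=-1.6029
(2,0): Delta=1.9129 Bond=-37.9919
(2,1): Delta=1.1274 Bond=-8.8353
(2,2): Delta=1.0000 Bond=0.0000
(3,0): Delta=0.0000 Bond=0.0000
(3,1): Delta=2.1509 Bond=-48.7003
(3,2): Delta=1.0000 Bond=0.0000
(3,3): Delta=1.0000 Bond=0.0000
V0=90.5476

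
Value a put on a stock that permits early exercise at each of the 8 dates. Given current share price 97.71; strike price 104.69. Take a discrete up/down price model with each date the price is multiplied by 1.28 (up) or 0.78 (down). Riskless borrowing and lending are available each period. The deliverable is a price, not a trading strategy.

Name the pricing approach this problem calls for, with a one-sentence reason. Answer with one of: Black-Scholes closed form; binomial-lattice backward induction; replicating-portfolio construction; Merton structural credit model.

framework: binomial-lattice backward induction

Key observation: early exercise of the strike-104.69 put must be checked at each of the 8 dates (spot 97.71), which forces a node-by-node comparison of intrinsic and continuation value backward from expiry.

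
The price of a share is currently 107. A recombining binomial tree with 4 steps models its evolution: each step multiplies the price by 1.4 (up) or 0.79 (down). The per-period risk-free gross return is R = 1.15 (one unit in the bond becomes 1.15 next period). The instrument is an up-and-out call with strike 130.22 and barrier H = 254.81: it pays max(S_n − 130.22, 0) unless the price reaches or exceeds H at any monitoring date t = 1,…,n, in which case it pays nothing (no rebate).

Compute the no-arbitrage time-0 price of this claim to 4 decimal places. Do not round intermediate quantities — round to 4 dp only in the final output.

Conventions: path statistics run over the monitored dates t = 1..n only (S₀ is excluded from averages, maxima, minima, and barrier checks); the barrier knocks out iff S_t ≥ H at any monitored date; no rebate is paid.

price = 14.8334

With p* = (R−d)/(u−d) = 0.5902, sum probability × payoff across the paths and divide by R^4.
Enumerate all 2^4 = 16 price paths (U = up ×1.4, D = down ×0.79); each path with k up-moves has probability p*^k·(1−p*)^(4−k).
DDDD: M=84.5300, payoff=0.0000, prob=0.028212
UDDD: M=149.8000, payoff=0.0000, prob=0.040626
DUDD: M=118.3420, payoff=0.0000, prob=0.040626
UUDD: M=209.7200, payoff=0.6663, prob=0.058501
DDUD: M=93.4902, payoff=0.0000, prob=0.040626
UDUD: M=165.6788, payoff=0.6663, prob=0.058501
DUUD: M=165.6788, payoff=0.6663, prob=0.058501
UUUD: M=293.6080, payoff=0.0000, prob=0.084242
DDDU: M=84.5300, payoff=0.0000, prob=0.040626
UDDU: M=149.8000, payoff=0.6663, prob=0.058501
DUDU: M=130.8863, payoff=0.6663, prob=0.058501
UUDU: M=231.9503, payoff=101.7303, prob=0.084242
DDUU: M=130.8863, payoff=0.6663, prob=0.058501
UDUU: M=231.9503, payoff=101.7303, prob=0.084242
DUUU: M=231.9503, payoff=101.7303, prob=0.084242
UUUU: M=411.0512, payoff=0.0000, prob=0.121308
Price = Σ prob·payoff / R^4 = 25.943727 / 1.749006 = 14.8334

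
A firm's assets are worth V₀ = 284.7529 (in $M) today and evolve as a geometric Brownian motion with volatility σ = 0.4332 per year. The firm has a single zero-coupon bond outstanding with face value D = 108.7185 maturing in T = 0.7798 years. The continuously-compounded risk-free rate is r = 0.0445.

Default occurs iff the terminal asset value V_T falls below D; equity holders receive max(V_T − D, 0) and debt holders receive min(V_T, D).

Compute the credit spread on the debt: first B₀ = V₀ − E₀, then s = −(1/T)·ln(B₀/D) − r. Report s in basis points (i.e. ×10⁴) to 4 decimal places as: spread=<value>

spread=11.3675

Equity is a call on the firm's assets struck at D = 108.7185:
d₁ = [ln(V₀/D) + (r + σ²/2)T] / (σ√T)
   = [ln(284.7529/108.7185) + (0.0445 + 0.5·0.4332²)·0.7798] / (0.4332·√0.7798)
   = [0.962860 + 0.107871] / 0.382543 = 2.798982
d₂ = d₁ − σ√T = 2.798982 − 0.382543 = 2.416439
N(d₁) = 0.997437,  N(d₂) = 0.992163,  e^(−rT) = 0.965894
E₀ = V₀·N(d₁) − D·e^(−rT)·N(d₂)
   = 284.7529·0.997437 − 108.7185·0.965894·0.992163 = 179.835389
B₀ = V₀ − E₀ = 284.7529 − 179.835389 = 104.917511
spread = −(1/T)·ln(B₀/D) − r = −(1/0.7798)·ln(104.917511/108.7185) − 0.0445 = 0.00113675
in basis points: 0.00113675 × 10⁴ = 11.3675 bp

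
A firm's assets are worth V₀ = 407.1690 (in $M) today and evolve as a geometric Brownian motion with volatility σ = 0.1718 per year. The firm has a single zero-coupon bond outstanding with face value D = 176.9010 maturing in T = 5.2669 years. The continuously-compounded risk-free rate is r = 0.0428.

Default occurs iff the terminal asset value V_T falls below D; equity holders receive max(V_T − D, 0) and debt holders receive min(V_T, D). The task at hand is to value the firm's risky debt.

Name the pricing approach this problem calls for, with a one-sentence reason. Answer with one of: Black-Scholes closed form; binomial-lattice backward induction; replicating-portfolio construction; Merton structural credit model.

Key observation: a levered firm with one bullet debt due at 5.2669 years is the canonical structural-credit setup: equity is a call on the firm's assets struck at the face value.

framework: Merton structural credit model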